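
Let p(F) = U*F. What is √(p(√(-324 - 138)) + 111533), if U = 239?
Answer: √(111533 + 239*I*√462) ≈ 334.05 + 7.689*I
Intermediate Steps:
p(F) = 239*F
√(p(√(-324 - 138)) + 111533) = √(239*√(-324 - 138) + 111533) = √(239*√(-462) + 111533) = √(239*(I*√462) + 111533) = √(239*I*√462 + 111533) = √(111533 + 239*I*√462)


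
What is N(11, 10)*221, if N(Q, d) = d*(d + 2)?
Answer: 26520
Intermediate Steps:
N(Q, d) = d*(2 + d)
N(11, 10)*221 = (10*(2 + 10))*221 = (10*12)*221 = 120*221 = 26520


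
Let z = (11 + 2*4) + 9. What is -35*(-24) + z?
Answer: 868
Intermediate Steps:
z = 28 (z = (11 + 8) + 9 = 19 + 9 = 28)
-35*(-24) + z = -35*(-24) + 28 = 840 + 28 = 868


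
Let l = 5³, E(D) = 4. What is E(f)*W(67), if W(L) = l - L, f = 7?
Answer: 232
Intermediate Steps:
l = 125
W(L) = 125 - L
E(f)*W(67) = 4*(125 - 1*67) = 4*(125 - 67) = 4*58 = 232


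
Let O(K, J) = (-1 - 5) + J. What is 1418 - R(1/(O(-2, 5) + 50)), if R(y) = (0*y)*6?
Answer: 1418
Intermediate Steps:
O(K, J) = -6 + J
R(y) = 0 (R(y) = 0*6 = 0)
1418 - R(1/(O(-2, 5) + 50)) = 1418 - 1*0 = 1418 + 0 = 1418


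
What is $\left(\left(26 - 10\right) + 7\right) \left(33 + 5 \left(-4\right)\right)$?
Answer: $299$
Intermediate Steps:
$\left(\left(26 - 10\right) + 7\right) \left(33 + 5 \left(-4\right)\right) = \left(16 + 7\right) \left(33 - 20\right) = 23 \cdot 13 = 299$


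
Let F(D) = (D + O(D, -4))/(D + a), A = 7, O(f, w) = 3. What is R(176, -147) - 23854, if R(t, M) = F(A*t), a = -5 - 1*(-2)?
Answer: -29315331/1229 ≈ -23853.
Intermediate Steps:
a = -3 (a = -5 + 2 = -3)
F(D) = (3 + D)/(-3 + D) (F(D) = (D + 3)/(D - 3) = (3 + D)/(-3 + D))
R(t, M) = (3 + 7*t)/(-3 + 7*t)
R(176, -147) - 23854 = (3 + 7*176)/(-3 + 7*176) - 23854 = (3 + 1232)/(-3 + 1232) - 23854 = 1235/1229 - 23854 = -29315331/1229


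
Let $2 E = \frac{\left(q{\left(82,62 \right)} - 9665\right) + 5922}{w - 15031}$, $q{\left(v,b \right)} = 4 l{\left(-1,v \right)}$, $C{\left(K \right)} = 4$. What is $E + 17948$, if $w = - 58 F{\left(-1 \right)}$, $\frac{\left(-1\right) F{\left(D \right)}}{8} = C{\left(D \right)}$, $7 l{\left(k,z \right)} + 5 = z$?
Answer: $\frac{472933499}{26350} \approx 17948.0$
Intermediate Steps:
$l{\left(k,z \right)} = - \frac{5}{7} + \frac{z}{7}$
$F{\left(D \right)} = -32$ ($F{\left(D \right)} = \left(-8\right) 4 = -32$)
$q{\left(v,b \right)} = - \frac{20}{7} + \frac{4 v}{7}$ ($q{\left(v,b \right)} = 4 \left(- \frac{5}{7} + \frac{v}{7}\right) = - \frac{20}{7} + \frac{4 v}{7}$)
$w = 1856$ ($w = \left(-58\right) \left(-32\right) = 1856$)
$E = \frac{3699}{26350}$ ($E = \frac{\left(\left(\left(- \frac{20}{7} + \frac{4}{7} \cdot 82\right) - 9665\right) + 5922\right) \frac{1}{1856 - 15031}}{2} = \frac{\left(\left(\left(- \frac{20}{7} + \frac{328}{7}\right) - 9665\right) + 5922\right) \frac{1}{-13175}}{2} = \frac{\left(\left(44 - 9665\right) + 5922\right) \left(- \frac{1}{13175}\right)}{2} = \frac{\left(-9621 + 5922\right) \left(- \frac{1}{13175}\right)}{2} = \frac{\left(-3699\right) \left(- \frac{1}{13175}\right)}{2} = \frac{1}{2} \cdot \frac{3699}{13175} = \frac{3699}{26350} \approx 0.14038$)
$E + 17948 = \frac{3699}{26350} + 17948 = \frac{472933499}{26350}$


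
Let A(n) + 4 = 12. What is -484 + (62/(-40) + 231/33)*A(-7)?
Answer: -2202/5 ≈ -440.40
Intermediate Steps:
A(n) = 8 (A(n) = -4 + 12 = 8)
-484 + (62/(-40) + 231/33)*A(-7) = -484 + (62/(-40) + 231/33)*8 = -484 + (62*(-1/40) + 231*(1/33))*8 = -484 + (-31/20 + 7)*8 = -484 + (109/20)*8 = -484 + 218/5 = -2202/5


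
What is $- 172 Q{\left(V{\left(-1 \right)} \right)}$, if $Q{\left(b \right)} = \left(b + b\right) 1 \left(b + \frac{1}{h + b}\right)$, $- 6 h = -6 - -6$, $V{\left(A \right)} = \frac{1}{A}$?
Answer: $-688$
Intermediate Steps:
$h = 0$ ($h = - \frac{-6 - -6}{6} = - \frac{-6 + 6}{6} = \left(- \frac{1}{6}\right) 0 = 0$)
$Q{\left(b \right)} = 2 b \left(b + \frac{1}{b}\right)$ ($Q{\left(b \right)} = \left(b + b\right) 1 \left(b + \frac{1}{0 + b}\right) = 2 b 1 \left(b + \frac{1}{b}\right) = 2 b \left(b + \frac{1}{b}\right)$)
$- 172 Q{\left(V{\left(-1 \right)} \right)} = - 172 \left(2 + 2 \left(\frac{1}{-1}\right)^{2}\right) = - 172 \left(2 + 2 \left(-1\right)^{2}\right) = - 172 \left(2 + 2 \cdot 1\right) = - 172 \left(2 + 2\right) = \left(-172\right) 4 = -688$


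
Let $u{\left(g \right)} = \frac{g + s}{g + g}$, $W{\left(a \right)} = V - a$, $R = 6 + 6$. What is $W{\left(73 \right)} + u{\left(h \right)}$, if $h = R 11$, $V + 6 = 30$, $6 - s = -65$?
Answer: $- \frac{12733}{264} \approx -48.231$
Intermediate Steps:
$s = 71$ ($s = 6 - -65 = 6 + 65 = 71$)
$R = 12$
$V = 24$ ($V = -6 + 30 = 24$)
$W{\left(a \right)} = 24 - a$
$h = 132$ ($h = 12 \cdot 11 = 132$)
$u{\left(g \right)} = \frac{71 + g}{2 g}$ ($u{\left(g \right)} = \frac{g + 71}{g + g} = \frac{71 + g}{2 g}$)
$W{\left(73 \right)} + u{\left(h \right)} = \left(24 - 73\right) + \frac{71 + 132}{2 \cdot 132} = \left(24 - 73\right) + \frac{1}{2} \cdot \frac{1}{132} \cdot 203 = -49 + \frac{203}{264} = - \frac{12733}{264}$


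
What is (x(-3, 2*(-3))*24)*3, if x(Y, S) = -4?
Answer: -288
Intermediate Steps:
(x(-3, 2*(-3))*24)*3 = -4*24*3 = -96*3 = -288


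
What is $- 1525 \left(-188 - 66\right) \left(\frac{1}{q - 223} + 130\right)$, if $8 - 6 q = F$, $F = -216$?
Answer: $\frac{28046851450}{557} \approx 5.0353 \cdot 10^{7}$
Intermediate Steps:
$q = \frac{112}{3}$ ($q = \frac{4}{3} - -36 = \frac{4}{3} + 36 = \frac{112}{3} \approx 37.333$)
$- 1525 \left(-188 - 66\right) \left(\frac{1}{q - 223} + 130\right) = - 1525 \left(-188 - 66\right) \left(\frac{1}{\frac{112}{3} - 223} + 130\right) = - 1525 \left(- 254 \left(\frac{1}{- \frac{557}{3}} + 130\right)\right) = - 1525 \left(- 254 \left(- \frac{3}{557} + 130\right)\right) = - 1525 \left(\left(-254\right) \frac{72407}{557}\right) = \left(-1525\right) \left(- \frac{18391378}{557}\right) = \frac{28046851450}{557}$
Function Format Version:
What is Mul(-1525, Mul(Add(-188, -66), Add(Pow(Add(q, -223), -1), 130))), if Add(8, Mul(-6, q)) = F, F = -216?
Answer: Rational(28046851450, 557) ≈ 5.0353e+7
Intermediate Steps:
q = Rational(112, 3) (q = Add(Rational(4, 3), Mul(Rational(-1, 6), -216)) = Add(Rational(4, 3), 36) = Rational(112, 3) ≈ 37.333)
Mul(-1525, Mul(Add(-188, -66), Add(Pow(Add(q, -223), -1), 130))) = Mul(-1525, Mul(Add(-188, -66), Add(Pow(Add(Rational(112, 3), -223), -1), 130))) = Mul(-1525, Mul(-254, Add(Pow(Rational(-557, 3), -1), 130))) = Mul(-1525, Mul(-254, Add(Rational(-3, 557), 130))) = Mul(-1525, Mul(-254, Rational(72407, 557))) = Mul(-1525, Rational(-18391378, 557)) = Rational(28046851450, 557)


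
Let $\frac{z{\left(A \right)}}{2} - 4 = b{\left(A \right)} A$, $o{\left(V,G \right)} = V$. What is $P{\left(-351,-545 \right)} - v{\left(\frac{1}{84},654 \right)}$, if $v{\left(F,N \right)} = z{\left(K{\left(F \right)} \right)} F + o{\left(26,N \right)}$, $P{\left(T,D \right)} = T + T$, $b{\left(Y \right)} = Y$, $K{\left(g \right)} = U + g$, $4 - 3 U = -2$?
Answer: $- \frac{215801041}{296352} \approx -728.19$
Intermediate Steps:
$U = 2$ ($U = \frac{4}{3} - - \frac{2}{3} = \frac{4}{3} + \frac{2}{3} = 2$)
$K{\left(g \right)} = 2 + g$
$z{\left(A \right)} = 8 + 2 A^{2}$ ($z{\left(A \right)} = 8 + 2 A A = 8 + 2 A^{2}$)
$P{\left(T,D \right)} = 2 T$
$v{\left(F,N \right)} = 26 + F \left(8 + 2 \left(2 + F\right)^{2}\right)$ ($v{\left(F,N \right)} = \left(8 + 2 \left(2 + F\right)^{2}\right) F + 26 = F \left(8 + 2 \left(2 + F\right)^{2}\right) + 26 = 26 + F \left(8 + 2 \left(2 + F\right)^{2}\right)$)
$P{\left(-351,-545 \right)} - v{\left(\frac{1}{84},654 \right)} = 2 \left(-351\right) - \left(26 + \frac{2 \left(4 + \left(2 + \frac{1}{84}\right)^{2}\right)}{84}\right) = -702 - \left(26 + 2 \cdot \frac{1}{84} \left(4 + \left(2 + \frac{1}{84}\right)^{2}\right)\right) = -702 - \left(26 + 2 \cdot \frac{1}{84} \left(4 + \left(\frac{169}{84}\right)^{2}\right)\right) = -702 - \left(26 + 2 \cdot \frac{1}{84} \left(4 + \frac{28561}{7056}\right)\right) = -702 - \left(26 + 2 \cdot \frac{1}{84} \cdot \frac{56785}{7056}\right) = -702 - \left(26 + \frac{56785}{296352}\right) = -702 - \frac{7761937}{296352} = - \frac{215801041}{296352}$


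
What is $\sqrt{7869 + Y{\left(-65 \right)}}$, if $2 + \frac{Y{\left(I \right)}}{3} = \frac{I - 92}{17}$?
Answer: $\frac{60 \sqrt{629}}{17} \approx 88.517$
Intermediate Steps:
$Y{\left(I \right)} = - \frac{378}{17} + \frac{3 I}{17}$ ($Y{\left(I \right)} = -6 + 3 \frac{I - 92}{17} = -6 + 3 \left(I - 92\right) \frac{1}{17} = -6 + 3 \left(-92 + I\right) \frac{1}{17} = -6 + 3 \left(- \frac{92}{17} + \frac{I}{17}\right) = -6 + \left(- \frac{276}{17} + \frac{3 I}{17}\right) = - \frac{378}{17} + \frac{3 I}{17}$)
$\sqrt{7869 + Y{\left(-65 \right)}} = \sqrt{7869 + \left(- \frac{378}{17} + \frac{3}{17} \left(-65\right)\right)} = \sqrt{7869 - \frac{573}{17}} = \sqrt{\frac{133200}{17}} = \frac{60 \sqrt{629}}{17}$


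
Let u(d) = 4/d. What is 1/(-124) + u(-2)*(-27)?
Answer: 6695/124 ≈ 53.992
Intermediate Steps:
1/(-124) + u(-2)*(-27) = 1/(-124) + (4/(-2))*(-27) = -1/124 + (4*(-1/2))*(-27) = -1/124 - 2*(-27) = -1/124 + 54 = 6695/124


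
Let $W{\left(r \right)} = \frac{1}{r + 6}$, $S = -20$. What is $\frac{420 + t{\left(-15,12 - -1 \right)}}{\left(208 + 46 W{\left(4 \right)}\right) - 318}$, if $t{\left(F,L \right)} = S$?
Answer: $- \frac{2000}{527} \approx -3.7951$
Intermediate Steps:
$W{\left(r \right)} = \frac{1}{6 + r}$
$t{\left(F,L \right)} = -20$
$\frac{420 + t{\left(-15,12 - -1 \right)}}{\left(208 + 46 W{\left(4 \right)}\right) - 318} = \frac{420 - 20}{\left(208 + \frac{46}{6 + 4}\right) - 318} = \frac{400}{\left(208 + \frac{46}{10}\right) - 318} = \frac{400}{\left(208 + 46 \cdot \frac{1}{10}\right) - 318} = \frac{400}{\left(208 + \frac{23}{5}\right) - 318} = \frac{400}{\frac{1063}{5} - 318} = \frac{400}{- \frac{527}{5}} = 400 \left(- \frac{5}{527}\right) = - \frac{2000}{527}$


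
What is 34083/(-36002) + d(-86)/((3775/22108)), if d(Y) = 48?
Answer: 38076083043/135907550 ≈ 280.16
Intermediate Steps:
34083/(-36002) + d(-86)/((3775/22108)) = 34083/(-36002) + 48/((3775/22108)) = 34083*(-1/36002) + 48/((3775*(1/22108))) = -34083/36002 + 48/(3775/22108) = -34083/36002 + 48*(22108/3775) = -34083/36002 + 1061184/3775 = 38076083043/135907550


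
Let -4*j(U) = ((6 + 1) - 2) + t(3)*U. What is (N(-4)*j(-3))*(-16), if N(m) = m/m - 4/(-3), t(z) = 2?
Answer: -28/3 ≈ -9.3333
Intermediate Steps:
N(m) = 7/3 (N(m) = 1 - 4*(-⅓) = 1 + 4/3 = 7/3)
j(U) = -5/4 - U/2 (j(U) = -(((6 + 1) - 2) + 2*U)/4 = -((7 - 2) + 2*U)/4 = -(5 + 2*U)/4 = -5/4 - U/2)
(N(-4)*j(-3))*(-16) = (7*(-5/4 - ½*(-3))/3)*(-16) = (7*(-5/4 + 3/2)/3)*(-16) = ((7/3)*(¼))*(-16) = (7/12)*(-16) = -28/3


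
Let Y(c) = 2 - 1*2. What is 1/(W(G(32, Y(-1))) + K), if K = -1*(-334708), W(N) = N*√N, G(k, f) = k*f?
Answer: 1/334708 ≈ 2.9877e-6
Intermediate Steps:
Y(c) = 0 (Y(c) = 2 - 2 = 0)
G(k, f) = f*k
W(N) = N^(3/2)
K = 334708
1/(W(G(32, Y(-1))) + K) = 1/((0*32)^(3/2) + 334708) = 1/(0^(3/2) + 334708) = 1/(0 + 334708) = 1/334708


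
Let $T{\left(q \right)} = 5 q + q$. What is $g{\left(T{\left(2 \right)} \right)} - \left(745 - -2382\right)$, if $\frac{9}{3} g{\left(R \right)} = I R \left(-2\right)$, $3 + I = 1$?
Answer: $-3111$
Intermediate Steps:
$T{\left(q \right)} = 6 q$
$I = -2$ ($I = -3 + 1 = -2$)
$g{\left(R \right)} = \frac{4 R}{3}$ ($g{\left(R \right)} = \frac{- 2 R \left(-2\right)}{3} = \frac{4 R}{3}$)
$g{\left(T{\left(2 \right)} \right)} - \left(745 - -2382\right) = \frac{4 \cdot 6 \cdot 2}{3} - \left(745 - -2382\right) = \frac{4}{3} \cdot 12 - \left(745 + 2382\right) = 16 - 3127 = -3111$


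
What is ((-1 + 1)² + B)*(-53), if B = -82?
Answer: 4346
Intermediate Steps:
((-1 + 1)² + B)*(-53) = ((-1 + 1)² - 82)*(-53) = (0² - 82)*(-53) = (0 - 82)*(-53) = -82*(-53) = 4346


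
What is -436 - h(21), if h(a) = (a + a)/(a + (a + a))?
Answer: -1310/3 ≈ -436.67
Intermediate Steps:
h(a) = ⅔ (h(a) = (2*a)/(a + 2*a) = (2*a)/((3*a)) = (2*a)*(1/(3*a)) = ⅔)
-436 - h(21) = -436 - 1*⅔ = -436 - ⅔ = -1310/3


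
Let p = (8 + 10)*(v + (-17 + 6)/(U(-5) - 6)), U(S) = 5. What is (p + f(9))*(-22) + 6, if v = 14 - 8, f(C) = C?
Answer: -6924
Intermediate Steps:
v = 6
p = 306 (p = (8 + 10)*(6 + (-17 + 6)/(5 - 6)) = 18*(6 - 11/(-1)) = 18*(6 - 11*(-1)) = 18*(6 + 11) = 18*17 = 306)
(p + f(9))*(-22) + 6 = (306 + 9)*(-22) + 6 = 315*(-22) + 6 = -6930 + 6 = -6924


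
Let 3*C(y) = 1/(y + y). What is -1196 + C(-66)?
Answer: -473617/396 ≈ -1196.0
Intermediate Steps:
C(y) = 1/(6*y) (C(y) = 1/(3*(y + y)) = 1/(3*((2*y))) = (1/(2*y))/3 = 1/(6*y))
-1196 + C(-66) = -1196 + (1/6)/(-66) = -1196 + (1/6)*(-1/66) = -1196 - 1/396 = -473617/396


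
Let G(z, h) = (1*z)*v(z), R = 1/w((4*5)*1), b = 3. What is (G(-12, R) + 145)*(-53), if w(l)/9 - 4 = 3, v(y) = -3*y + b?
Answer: 17119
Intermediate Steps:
v(y) = 3 - 3*y (v(y) = -3*y + 3 = 3 - 3*y)
w(l) = 63 (w(l) = 36 + 9*3 = 36 + 27 = 63)
R = 1/63 ≈ 0.015873
G(z, h) = z*(3 - 3*z) (G(z, h) = (1*z)*(3 - 3*z) = z*(3 - 3*z))
(G(-12, R) + 145)*(-53) = (3*(-12)*(1 - 1*(-12)) + 145)*(-53) = (3*(-12)*(1 + 12) + 145)*(-53) = (3*(-12)*13 + 145)*(-53) = (-468 + 145)*(-53) = -323*(-53) = 17119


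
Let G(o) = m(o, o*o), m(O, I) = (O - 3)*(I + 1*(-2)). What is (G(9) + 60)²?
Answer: 285156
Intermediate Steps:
m(O, I) = (-3 + O)*(-2 + I) (m(O, I) = (-3 + O)*(I - 2) = (-3 + O)*(-2 + I))
G(o) = 6 + o³ - 3*o² - 2*o (G(o) = 6 - 3*o*o - 2*o + (o*o)*o = 6 - 3*o² - 2*o + o²*o = 6 - 3*o² - 2*o + o³ = 6 + o³ - 3*o² - 2*o)
(G(9) + 60)² = ((6 + 9³ - 3*9² - 2*9) + 60)² = ((6 + 729 - 3*81 - 18) + 60)² = ((6 + 729 - 243 - 18) + 60)² = (474 + 60)² = 534² = 285156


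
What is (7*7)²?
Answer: 2401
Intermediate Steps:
(7*7)² = 49² = 2401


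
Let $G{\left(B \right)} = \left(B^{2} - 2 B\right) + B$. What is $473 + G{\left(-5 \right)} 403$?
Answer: $12563$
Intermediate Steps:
$G{\left(B \right)} = B^{2} - B$
$473 + G{\left(-5 \right)} 403 = 473 + - 5 \left(-1 - 5\right) 403 = 473 + \left(-5\right) \left(-6\right) 403 = 473 + 30 \cdot 403 = 473 + 12090 = 12563$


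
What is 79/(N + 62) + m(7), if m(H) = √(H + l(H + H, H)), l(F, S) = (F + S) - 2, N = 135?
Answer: 79/197 + √26 ≈ 5.5000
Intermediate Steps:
l(F, S) = -2 + F + S
m(H) = √(-2 + 4*H) (m(H) = √(H + (-2 + (H + H) + H)) = √(H + (-2 + 2*H + H)) = √(H + (-2 + 3*H)) = √(-2 + 4*H))
79/(N + 62) + m(7) = 79/(135 + 62) + √(-2 + 4*7) = 79/197 + √(-2 + 28) = 79*(1/197) + √26 = 79/197 + √26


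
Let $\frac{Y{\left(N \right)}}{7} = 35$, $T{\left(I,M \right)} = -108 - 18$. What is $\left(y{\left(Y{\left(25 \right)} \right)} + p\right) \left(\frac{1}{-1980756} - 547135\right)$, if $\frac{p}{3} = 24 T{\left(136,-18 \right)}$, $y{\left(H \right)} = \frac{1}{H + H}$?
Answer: $\frac{4817530815621748019}{970570440} \approx 4.9636 \cdot 10^{9}$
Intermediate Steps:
$T{\left(I,M \right)} = -126$
$Y{\left(N \right)} = 245$ ($Y{\left(N \right)} = 7 \cdot 35 = 245$)
$y{\left(H \right)} = \frac{1}{2 H}$
$p = -9072$ ($p = 3 \cdot 24 \left(-126\right) = 3 \left(-3024\right) = -9072$)
$\left(y{\left(Y{\left(25 \right)} \right)} + p\right) \left(\frac{1}{-1980756} - 547135\right) = \left(\frac{1}{2 \cdot 245} - 9072\right) \left(\frac{1}{-1980756} - 547135\right) = \left(\frac{1}{2} \cdot \frac{1}{245} - 9072\right) \left(- \frac{1}{1980756} - 547135\right) = \left(\frac{1}{490} - 9072\right) \left(- \frac{1083740934061}{1980756}\right) = \left(- \frac{4445279}{490}\right) \left(- \frac{1083740934061}{1980756}\right) = \frac{4817530815621748019}{970570440}$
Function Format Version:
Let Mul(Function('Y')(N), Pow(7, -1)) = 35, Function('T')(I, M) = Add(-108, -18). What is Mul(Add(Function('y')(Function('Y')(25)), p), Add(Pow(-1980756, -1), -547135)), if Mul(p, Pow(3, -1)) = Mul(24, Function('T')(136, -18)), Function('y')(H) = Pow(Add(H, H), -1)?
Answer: Rational(4817530815621748019, 970570440) ≈ 4.9636e+9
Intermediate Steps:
Function('T')(I, M) = -126
Function('Y')(N) = 245 (Function('Y')(N) = Mul(7, 35) = 245)
Function('y')(H) = Mul(Rational(1, 2), Pow(H, -1)) (Function('y')(H) = Pow(Mul(2, H), -1) = Mul(Rational(1, 2), Pow(H, -1)))
p = -9072 (p = Mul(3, Mul(24, -126)) = Mul(3, -3024) = -9072)
Mul(Add(Function('y')(Function('Y')(25)), p), Add(Pow(-1980756, -1), -547135)) = Mul(Add(Mul(Rational(1, 2), Pow(245, -1)), -9072), Add(Pow(-1980756, -1), -547135)) = Mul(Add(Mul(Rational(1, 2), Rational(1, 245)), -9072), Add(Rational(-1, 1980756), -547135)) = Mul(Add(Rational(1, 490), -9072), Rational(-1083740934061, 1980756)) = Mul(Rational(-4445279, 490), Rational(-1083740934061, 1980756)) = Rational(4817530815621748019, 970570440)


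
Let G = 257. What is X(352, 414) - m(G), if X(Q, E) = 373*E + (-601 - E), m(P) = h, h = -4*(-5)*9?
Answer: 153227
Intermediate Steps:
h = 180 (h = 20*9 = 180)
m(P) = 180
X(Q, E) = -601 + 372*E
X(352, 414) - m(G) = (-601 + 372*414) - 1*180 = (-601 + 154008) - 180 = 153407 - 180 = 153227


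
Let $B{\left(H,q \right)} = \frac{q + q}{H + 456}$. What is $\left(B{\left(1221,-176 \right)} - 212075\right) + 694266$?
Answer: $\frac{808633955}{1677} \approx 4.8219 \cdot 10^{5}$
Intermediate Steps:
$B{\left(H,q \right)} = \frac{2 q}{456 + H}$
$\left(B{\left(1221,-176 \right)} - 212075\right) + 694266 = \left(2 \left(-176\right) \frac{1}{456 + 1221} - 212075\right) + 694266 = \left(2 \left(-176\right) \frac{1}{1677} - 212075\right) + 694266 = \left(- \frac{352}{1677} - 212075\right) + 694266 = - \frac{355650127}{1677} + 694266 = \frac{808633955}{1677}$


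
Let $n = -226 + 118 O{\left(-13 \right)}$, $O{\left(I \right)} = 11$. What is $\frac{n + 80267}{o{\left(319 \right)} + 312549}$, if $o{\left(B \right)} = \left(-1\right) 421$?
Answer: $\frac{81339}{312128} \approx 0.26059$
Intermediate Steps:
$o{\left(B \right)} = -421$
$n = 1072$ ($n = -226 + 118 \cdot 11 = -226 + 1298 = 1072$)
$\frac{n + 80267}{o{\left(319 \right)} + 312549} = \frac{1072 + 80267}{-421 + 312549} = \frac{81339}{312128}$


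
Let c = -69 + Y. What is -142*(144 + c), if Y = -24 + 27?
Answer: -11076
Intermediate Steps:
Y = 3
c = -66 (c = -69 + 3 = -66)
-142*(144 + c) = -142*(144 - 66) = -142*78 = -11076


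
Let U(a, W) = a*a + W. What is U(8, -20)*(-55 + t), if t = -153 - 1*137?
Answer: -15180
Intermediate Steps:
t = -290 (t = -153 - 137 = -290)
U(a, W) = W + a² (U(a, W) = a² + W = W + a²)
U(8, -20)*(-55 + t) = (-20 + 8²)*(-55 - 290) = (-20 + 64)*(-345) = 44*(-345) = -15180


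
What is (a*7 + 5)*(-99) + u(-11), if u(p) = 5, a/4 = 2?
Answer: -6034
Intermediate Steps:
a = 8 (a = 4*2 = 8)
(a*7 + 5)*(-99) + u(-11) = (8*7 + 5)*(-99) + 5 = (56 + 5)*(-99) + 5 = 61*(-99) + 5 = -6039 + 5 = -6034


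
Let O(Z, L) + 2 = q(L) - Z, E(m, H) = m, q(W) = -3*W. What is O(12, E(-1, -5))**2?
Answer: 121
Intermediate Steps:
O(Z, L) = -2 - Z - 3*L (O(Z, L) = -2 + (-3*L - Z) = -2 + (-Z - 3*L) = -2 - Z - 3*L)
O(12, E(-1, -5))**2 = (-2 - 1*12 - 3*(-1))**2 = (-2 - 12 + 3)**2 = (-11)**2 = 121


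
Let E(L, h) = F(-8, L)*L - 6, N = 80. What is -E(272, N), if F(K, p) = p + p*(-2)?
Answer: 73990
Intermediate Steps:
F(K, p) = -p (F(K, p) = p - 2*p = -p)
E(L, h) = -6 - L² (E(L, h) = (-L)*L - 6 = -L² - 6 = -6 - L²)
-E(272, N) = -(-6 - 1*272²) = -(-6 - 1*73984) = -(-6 - 73984) = -1*(-73990) = 73990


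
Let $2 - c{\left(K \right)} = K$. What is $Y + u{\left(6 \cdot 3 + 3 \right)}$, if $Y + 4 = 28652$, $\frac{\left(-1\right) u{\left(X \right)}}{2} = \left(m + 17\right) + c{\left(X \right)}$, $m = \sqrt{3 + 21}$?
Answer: $28652 - 4 \sqrt{6} \approx 28642.0$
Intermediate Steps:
$c{\left(K \right)} = 2 - K$
$m = 2 \sqrt{6}$ ($m = \sqrt{24} = 2 \sqrt{6} \approx 4.899$)
$u{\left(X \right)} = -38 - 4 \sqrt{6} + 2 X$ ($u{\left(X \right)} = - 2 \left(\left(2 \sqrt{6} + 17\right) - \left(-2 + X\right)\right) = - 2 \left(\left(17 + 2 \sqrt{6}\right) - \left(-2 + X\right)\right) = - 2 \left(19 - X + 2 \sqrt{6}\right) = -38 - 4 \sqrt{6} + 2 X$)
$Y = 28648$ ($Y = -4 + 28652 = 28648$)
$Y + u{\left(6 \cdot 3 + 3 \right)} = 28648 - \left(38 - 2 \left(6 \cdot 3 + 3\right) + 4 \sqrt{6}\right) = 28648 - \left(38 - 2 \left(18 + 3\right) + 4 \sqrt{6}\right) = 28648 - \left(-4 + 4 \sqrt{6}\right) = 28648 + \left(4 - 4 \sqrt{6}\right) = 28652 - 4 \sqrt{6}$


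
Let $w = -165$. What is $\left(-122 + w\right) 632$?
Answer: $-181384$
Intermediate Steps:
$\left(-122 + w\right) 632 = \left(-122 - 165\right) 632 = \left(-287\right) 632 = -181384$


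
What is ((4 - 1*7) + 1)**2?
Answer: 4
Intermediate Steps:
((4 - 1*7) + 1)**2 = ((4 - 7) + 1)**2 = (-3 + 1)**2 = (-2)**2 = 4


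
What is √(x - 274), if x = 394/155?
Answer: 2*I*√1630445/155 ≈ 16.476*I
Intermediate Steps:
x = 394/155 (x = 394*(1/155) = 394/155 ≈ 2.5419)
√(x - 274) = √(394/155 - 274) = √(-42076/155) = 2*I*√1630445/155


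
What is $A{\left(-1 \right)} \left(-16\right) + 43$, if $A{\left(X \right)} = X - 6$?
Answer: $155$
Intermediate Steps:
$A{\left(X \right)} = -6 + X$ ($A{\left(X \right)} = X - 6 = -6 + X$)
$A{\left(-1 \right)} \left(-16\right) + 43 = \left(-6 - 1\right) \left(-16\right) + 43 = \left(-7\right) \left(-16\right) + 43 = 112 + 43 = 155$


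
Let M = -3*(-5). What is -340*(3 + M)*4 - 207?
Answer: -24687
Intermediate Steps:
M = 15
-340*(3 + M)*4 - 207 = -340*(3 + 15)*4 - 207 = -6120*4 - 207 = -340*72 - 207 = -24480 - 207 = -24687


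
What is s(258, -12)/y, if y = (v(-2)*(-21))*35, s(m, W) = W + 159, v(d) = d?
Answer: 1/10 ≈ 0.10000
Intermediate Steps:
s(m, W) = 159 + W
y = 1470 (y = -2*(-21)*35 = 42*35 = 1470)
s(258, -12)/y = (159 - 12)/1470 = 147*(1/1470) = 1/10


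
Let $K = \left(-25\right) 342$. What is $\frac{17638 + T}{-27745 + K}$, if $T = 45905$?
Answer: $- \frac{63543}{36295} \approx -1.7507$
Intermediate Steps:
$K = -8550$
$\frac{17638 + T}{-27745 + K} = \frac{17638 + 45905}{-27745 - 8550} = \frac{63543}{-36295} = 63543 \left(- \frac{1}{36295}\right) = - \frac{63543}{36295}$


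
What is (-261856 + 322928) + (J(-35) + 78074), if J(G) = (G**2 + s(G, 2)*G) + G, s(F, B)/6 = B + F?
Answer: 147266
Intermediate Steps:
s(F, B) = 6*B + 6*F (s(F, B) = 6*(B + F) = 6*B + 6*F)
J(G) = G + G**2 + G*(12 + 6*G) (J(G) = (G**2 + (6*2 + 6*G)*G) + G = (G**2 + (12 + 6*G)*G) + G = (G**2 + G*(12 + 6*G)) + G = G + G**2 + G*(12 + 6*G))
(-261856 + 322928) + (J(-35) + 78074) = (-261856 + 322928) + (-35*(13 + 7*(-35)) + 78074) = 61072 + (-35*(13 - 245) + 78074) = 61072 + (-35*(-232) + 78074) = 61072 + (8120 + 78074) = 61072 + 86194 = 147266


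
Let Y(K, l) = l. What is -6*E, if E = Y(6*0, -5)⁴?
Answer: -3750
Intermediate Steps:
E = 625 (E = (-5)⁴ = 625)
-6*E = -6*625 = -3750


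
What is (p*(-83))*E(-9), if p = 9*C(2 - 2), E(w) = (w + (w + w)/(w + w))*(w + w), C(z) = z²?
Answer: 0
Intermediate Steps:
E(w) = 2*w*(1 + w) (E(w) = (w + (2*w)/((2*w)))*(2*w) = (w + (2*w)*(1/(2*w)))*(2*w) = (w + 1)*(2*w) = (1 + w)*(2*w) = 2*w*(1 + w))
p = 0 (p = 9*(2 - 2)² = 9*0² = 9*0 = 0)
(p*(-83))*E(-9) = (0*(-83))*(2*(-9)*(1 - 9)) = 0*(2*(-9)*(-8)) = 0*144 = 0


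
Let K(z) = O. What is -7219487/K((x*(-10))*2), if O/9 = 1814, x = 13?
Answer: -7219487/16326 ≈ -442.21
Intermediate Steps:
O = 16326 (O = 9*1814 = 16326)
K(z) = 16326
-7219487/K((x*(-10))*2) = -7219487/16326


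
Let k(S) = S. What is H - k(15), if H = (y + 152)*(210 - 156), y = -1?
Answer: 8139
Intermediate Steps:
H = 8154 (H = (-1 + 152)*(210 - 156) = 151*54 = 8154)
H - k(15) = 8154 - 1*15 = 8154 - 15 = 8139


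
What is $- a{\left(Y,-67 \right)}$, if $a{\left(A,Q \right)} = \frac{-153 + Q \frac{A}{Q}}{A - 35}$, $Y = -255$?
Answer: $- \frac{204}{145} \approx -1.4069$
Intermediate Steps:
$a{\left(A,Q \right)} = \frac{-153 + A}{-35 + A}$
$- a{\left(Y,-67 \right)} = - \frac{-153 - 255}{-35 - 255} = - \frac{-408}{-290} = - \frac{\left(-1\right) \left(-408\right)}{290} = \left(-1\right) \frac{204}{145} = - \frac{204}{145}$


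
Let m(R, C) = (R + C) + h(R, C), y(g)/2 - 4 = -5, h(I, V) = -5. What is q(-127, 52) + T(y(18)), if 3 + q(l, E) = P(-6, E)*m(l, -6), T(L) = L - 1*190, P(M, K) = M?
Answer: 633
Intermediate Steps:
y(g) = -2 (y(g) = 8 + 2*(-5) = 8 - 10 = -2)
m(R, C) = -5 + C + R (m(R, C) = (R + C) - 5 = (C + R) - 5 = -5 + C + R)
T(L) = -190 + L (T(L) = L - 190 = -190 + L)
q(l, E) = 63 - 6*l (q(l, E) = -3 - 6*(-5 - 6 + l) = -3 - 6*(-11 + l) = -3 + (66 - 6*l) = 63 - 6*l)
q(-127, 52) + T(y(18)) = (63 - 6*(-127)) + (-190 - 2) = (63 + 762) - 192 = 825 - 192 = 633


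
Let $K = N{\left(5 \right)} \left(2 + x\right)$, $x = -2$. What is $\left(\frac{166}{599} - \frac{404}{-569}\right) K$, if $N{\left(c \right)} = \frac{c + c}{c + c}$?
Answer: $0$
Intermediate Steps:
$N{\left(c \right)} = 1$ ($N{\left(c \right)} = \frac{2 c}{2 c} = 2 c \frac{1}{2 c} = 1$)
$K = 0$ ($K = 1 \left(2 - 2\right) = 1 \cdot 0 = 0$)
$\left(\frac{166}{599} - \frac{404}{-569}\right) K = \left(\frac{166}{599} - \frac{404}{-569}\right) 0 = \left(166 \cdot \frac{1}{599} - - \frac{404}{569}\right) 0 = \left(\frac{166}{599} + \frac{404}{569}\right) 0 = \frac{336450}{340831} \cdot 0 = 0$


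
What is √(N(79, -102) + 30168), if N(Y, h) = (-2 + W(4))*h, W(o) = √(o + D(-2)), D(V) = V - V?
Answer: 6*√838 ≈ 173.69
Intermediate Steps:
D(V) = 0
W(o) = √o (W(o) = √(o + 0) = √o)
N(Y, h) = 0 (N(Y, h) = (-2 + √4)*h = (-2 + 2)*h = 0*h = 0)
√(N(79, -102) + 30168) = √(0 + 30168) = √30168 = 6*√838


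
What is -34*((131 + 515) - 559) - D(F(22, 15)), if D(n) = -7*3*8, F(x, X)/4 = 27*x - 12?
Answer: -2790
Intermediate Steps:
F(x, X) = -48 + 108*x (F(x, X) = 4*(27*x - 12) = 4*(-12 + 27*x) = -48 + 108*x)
D(n) = -168 (D(n) = -21*8 = -168)
-34*((131 + 515) - 559) - D(F(22, 15)) = -34*((131 + 515) - 559) - 1*(-168) = -34*(646 - 559) + 168 = -34*87 + 168 = -2958 + 168 = -2790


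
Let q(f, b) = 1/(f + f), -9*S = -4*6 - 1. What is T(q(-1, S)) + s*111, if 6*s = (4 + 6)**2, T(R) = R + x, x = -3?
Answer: 3693/2 ≈ 1846.5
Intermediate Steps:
S = 25/9 (S = -(-4*6 - 1)/9 = -(-24 - 1)/9 = -1/9*(-25) = 25/9 ≈ 2.7778)
q(f, b) = 1/(2*f)
T(R) = -3 + R (T(R) = R - 3 = -3 + R)
s = 50/3 (s = (4 + 6)**2/6 = (1/6)*10**2 = (1/6)*100 = 50/3 ≈ 16.667)
T(q(-1, S)) + s*111 = (-3 + (1/2)/(-1)) + (50/3)*111 = (-3 + (1/2)*(-1)) + 1850 = (-3 - 1/2) + 1850 = -7/2 + 1850 = 3693/2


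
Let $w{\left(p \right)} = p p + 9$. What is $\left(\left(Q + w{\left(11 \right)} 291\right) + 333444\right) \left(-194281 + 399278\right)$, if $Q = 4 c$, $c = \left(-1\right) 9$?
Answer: $76102676286$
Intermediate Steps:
$w{\left(p \right)} = 9 + p^{2}$ ($w{\left(p \right)} = p^{2} + 9 = 9 + p^{2}$)
$c = -9$
$Q = -36$ ($Q = 4 \left(-9\right) = -36$)
$\left(\left(Q + w{\left(11 \right)} 291\right) + 333444\right) \left(-194281 + 399278\right) = \left(\left(-36 + \left(9 + 11^{2}\right) 291\right) + 333444\right) \left(-194281 + 399278\right) = \left(\left(-36 + \left(9 + 121\right) 291\right) + 333444\right) 204997 = \left(\left(-36 + 130 \cdot 291\right) + 333444\right) 204997 = \left(\left(-36 + 37830\right) + 333444\right) 204997 = \left(37794 + 333444\right) 204997 = 371238 \cdot 204997 = 76102676286$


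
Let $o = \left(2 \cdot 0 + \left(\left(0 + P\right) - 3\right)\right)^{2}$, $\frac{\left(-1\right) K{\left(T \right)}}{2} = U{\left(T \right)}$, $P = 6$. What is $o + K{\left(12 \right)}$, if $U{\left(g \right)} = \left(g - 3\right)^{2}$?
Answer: $-153$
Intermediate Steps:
$U{\left(g \right)} = \left(-3 + g\right)^{2}$
$K{\left(T \right)} = - 2 \left(-3 + T\right)^{2}$
$o = 9$ ($o = \left(2 \cdot 0 + \left(\left(0 + 6\right) - 3\right)\right)^{2} = \left(0 + \left(6 - 3\right)\right)^{2} = \left(0 + 3\right)^{2} = 3^{2} = 9$)
$o + K{\left(12 \right)} = 9 - 2 \left(-3 + 12\right)^{2} = 9 - 2 \cdot 9^{2} = 9 - 162 = -153$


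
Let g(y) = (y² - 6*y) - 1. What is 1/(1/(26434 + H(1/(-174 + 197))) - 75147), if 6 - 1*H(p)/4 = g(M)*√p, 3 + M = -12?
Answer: -1209792682301758/90912290651200703951 - 1256*√23/90912290651200703951 ≈ -1.3307e-5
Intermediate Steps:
M = -15 (M = -3 - 12 = -15)
g(y) = -1 + y² - 6*y
H(p) = 24 - 1256*√p (H(p) = 24 - 4*(-1 + (-15)² - 6*(-15))*√p = 24 - 4*(-1 + 225 + 90)*√p = 24 - 1256*√p)
1/(1/(26434 + H(1/(-174 + 197))) - 75147) = 1/(1/(26434 + (24 - 1256/√(-174 + 197))) - 75147) = 1/(1/(26434 + (24 - 1256*√23/23)) - 75147) = 1/(1/(26458 - 1256*√23/23) - 75147) = 1/(-75147 + 1/(26458 - 1256*√23/23))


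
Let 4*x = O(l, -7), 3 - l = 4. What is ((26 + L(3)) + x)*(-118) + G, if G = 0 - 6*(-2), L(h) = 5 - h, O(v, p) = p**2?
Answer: -9475/2 ≈ -4737.5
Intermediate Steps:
l = -1 (l = 3 - 1*4 = 3 - 4 = -1)
x = 49/4 (x = (1/4)*(-7)**2 = (1/4)*49 = 49/4 ≈ 12.250)
G = 12 (G = 0 + 12 = 12)
((26 + L(3)) + x)*(-118) + G = ((26 + (5 - 1*3)) + 49/4)*(-118) + 12 = ((26 + (5 - 3)) + 49/4)*(-118) + 12 = ((26 + 2) + 49/4)*(-118) + 12 = (28 + 49/4)*(-118) + 12 = (161/4)*(-118) + 12 = -9499/2 + 12 = -9475/2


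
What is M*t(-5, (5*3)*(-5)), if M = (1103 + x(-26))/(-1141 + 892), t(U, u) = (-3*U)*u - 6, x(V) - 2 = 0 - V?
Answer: 426387/83 ≈ 5137.2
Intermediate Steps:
x(V) = 2 - V (x(V) = 2 + (0 - V) = 2 - V)
t(U, u) = -6 - 3*U*u (t(U, u) = -3*U*u - 6 = -6 - 3*U*u)
M = -377/83 (M = (1103 + (2 - 1*(-26)))/(-1141 + 892) = (1103 + (2 + 26))/(-249) = (1103 + 28)*(-1/249) = 1131*(-1/249) = -377/83 ≈ -4.5422)
M*t(-5, (5*3)*(-5)) = -377*(-6 - 3*(-5)*(5*3)*(-5))/83 = -377*(-6 - 3*(-5)*15*(-5))/83 = -377*(-6 - 3*(-5)*(-75))/83 = -377*(-6 - 1125)/83 = -377/83*(-1131) = 426387/83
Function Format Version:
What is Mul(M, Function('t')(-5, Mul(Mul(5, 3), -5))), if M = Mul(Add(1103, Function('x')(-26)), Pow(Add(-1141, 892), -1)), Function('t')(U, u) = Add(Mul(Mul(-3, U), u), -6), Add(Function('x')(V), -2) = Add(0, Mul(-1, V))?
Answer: Rational(426387, 83) ≈ 5137.2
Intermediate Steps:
Function('x')(V) = Add(2, Mul(-1, V)) (Function('x')(V) = Add(2, Add(0, Mul(-1, V))) = Add(2, Mul(-1, V)))
Function('t')(U, u) = Add(-6, Mul(-3, U, u)) (Function('t')(U, u) = Add(Mul(-3, U, u), -6) = Add(-6, Mul(-3, U, u)))
M = Rational(-377, 83) (M = Mul(Add(1103, Add(2, Mul(-1, -26))), Pow(Add(-1141, 892), -1)) = Mul(Add(1103, Add(2, 26)), Pow(-249, -1)) = Mul(Add(1103, 28), Rational(-1, 249)) = Mul(1131, Rational(-1, 249)) = Rational(-377, 83) ≈ -4.5422)
Mul(M, Function('t')(-5, Mul(Mul(5, 3), -5))) = Mul(Rational(-377, 83), Add(-6, Mul(-3, -5, Mul(Mul(5, 3), -5)))) = Mul(Rational(-377, 83), Add(-6, Mul(-3, -5, Mul(15, -5)))) = Mul(Rational(-377, 83), Add(-6, Mul(-3, -5, -75))) = Mul(Rational(-377, 83), Add(-6, -1125)) = Mul(Rational(-377, 83), -1131) = Rational(426387, 83)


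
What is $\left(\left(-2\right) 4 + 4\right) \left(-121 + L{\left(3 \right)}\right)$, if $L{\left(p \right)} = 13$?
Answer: $432$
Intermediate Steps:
$\left(\left(-2\right) 4 + 4\right) \left(-121 + L{\left(3 \right)}\right) = \left(\left(-2\right) 4 + 4\right) \left(-121 + 13\right) = \left(-8 + 4\right) \left(-108\right) = \left(-4\right) \left(-108\right) = 432$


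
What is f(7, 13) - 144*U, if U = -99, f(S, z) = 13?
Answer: 14269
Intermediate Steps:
f(7, 13) - 144*U = 13 - 144*(-99) = 13 + 14256 = 14269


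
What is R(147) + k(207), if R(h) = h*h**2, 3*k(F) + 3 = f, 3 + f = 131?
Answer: 9529694/3 ≈ 3.1766e+6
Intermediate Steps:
f = 128 (f = -3 + 131 = 128)
k(F) = 125/3 (k(F) = -1 + (1/3)*128 = -1 + 128/3 = 125/3)
R(h) = h**3
R(147) + k(207) = 147**3 + 125/3 = 3176523 + 125/3 = 9529694/3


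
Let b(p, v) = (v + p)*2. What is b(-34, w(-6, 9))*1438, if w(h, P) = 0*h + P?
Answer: -71900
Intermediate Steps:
w(h, P) = P (w(h, P) = 0 + P = P)
b(p, v) = 2*p + 2*v (b(p, v) = (p + v)*2 = 2*p + 2*v)
b(-34, w(-6, 9))*1438 = (2*(-34) + 2*9)*1438 = (-68 + 18)*1438 = -50*1438 = -71900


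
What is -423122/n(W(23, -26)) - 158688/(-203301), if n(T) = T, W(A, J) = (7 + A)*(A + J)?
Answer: 4779744869/1016505 ≈ 4702.1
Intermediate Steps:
-423122/n(W(23, -26)) - 158688/(-203301) = -423122/(23² + 7*23 + 7*(-26) + 23*(-26)) - 158688/(-203301) = -423122/(529 + 161 - 182 - 598) - 158688*(-1/203301) = -423122/(-90) + 17632/22589 = -423122*(-1/90) + 17632/22589 = 211561/45 + 17632/22589 = 4779744869/1016505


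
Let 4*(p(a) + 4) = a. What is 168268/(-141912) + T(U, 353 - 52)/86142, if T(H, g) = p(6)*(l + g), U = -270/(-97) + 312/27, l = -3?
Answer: -304180552/254678823 ≈ -1.1944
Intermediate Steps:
U = 12518/873 (U = -270*(-1/97) + 312*(1/27) = 270/97 + 104/9 = 12518/873 ≈ 14.339)
p(a) = -4 + a/4
T(H, g) = 15/2 - 5*g/2 (T(H, g) = (-4 + (¼)*6)*(-3 + g) = (-4 + 3/2)*(-3 + g) = -5*(-3 + g)/2 = 15/2 - 5*g/2)
168268/(-141912) + T(U, 353 - 52)/86142 = 168268/(-141912) + (15/2 - 5*(353 - 52)/2)/86142 = 168268*(-1/141912) + (15/2 - 5/2*301)*(1/86142) = -42067/35478 + (15/2 - 1505/2)*(1/86142) = -42067/35478 - 745*1/86142 = -42067/35478 - 745/86142 = -304180552/254678823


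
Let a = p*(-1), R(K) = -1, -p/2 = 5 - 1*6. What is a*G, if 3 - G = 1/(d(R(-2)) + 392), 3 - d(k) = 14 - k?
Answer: -1139/190 ≈ -5.9947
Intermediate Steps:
p = 2 (p = -2*(5 - 1*6) = -2*(5 - 6) = -2*(-1) = 2)
d(k) = -11 + k (d(k) = 3 - (14 - k) = 3 + (-14 + k) = -11 + k)
a = -2 (a = 2*(-1) = -2)
G = 1139/380 (G = 3 - 1/((-11 - 1) + 392) = 3 - 1/(-12 + 392) = 3 - 1/380 = 1139/380 ≈ 2.9974)
a*G = -2*1139/380 = -1139/190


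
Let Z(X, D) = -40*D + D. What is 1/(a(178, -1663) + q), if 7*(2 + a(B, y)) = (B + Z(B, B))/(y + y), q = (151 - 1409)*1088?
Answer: -11641/15933103164 ≈ -7.3062e-7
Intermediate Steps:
Z(X, D) = -39*D
q = -1368704 (q = -1258*1088 = -1368704)
a(B, y) = -2 - 19*B/(7*y) (a(B, y) = -2 + ((B - 39*B)/(y + y))/7 = -2 + ((-38*B)/((2*y)))/7 = -2 + ((-38*B)*(1/(2*y)))/7 = -2 + (-19*B/y)/7 = -2 - 19*B/(7*y))
1/(a(178, -1663) + q) = 1/((-2 - 19/7*178/(-1663)) - 1368704) = 1/((-2 - 19/7*178*(-1/1663)) - 1368704) = 1/((-2 + 3382/11641) - 1368704) = 1/(-19900/11641 - 1368704) = 1/(-15933103164/11641) = -11641/15933103164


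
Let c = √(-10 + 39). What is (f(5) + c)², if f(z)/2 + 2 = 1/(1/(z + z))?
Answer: (16 + √29)² ≈ 457.33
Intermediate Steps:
f(z) = -4 + 4*z (f(z) = -4 + 2/(1/(z + z)) = -4 + 2/(1/(2*z)) = -4 + 2/((1/(2*z))) = -4 + 2*(2*z) = -4 + 4*z)
c = √29 ≈ 5.3852
(f(5) + c)² = ((-4 + 4*5) + √29)² = ((-4 + 20) + √29)² = (16 + √29)²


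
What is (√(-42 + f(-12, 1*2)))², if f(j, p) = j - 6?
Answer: -60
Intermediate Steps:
f(j, p) = -6 + j
(√(-42 + f(-12, 1*2)))² = (√(-42 + (-6 - 12)))² = (√(-42 - 18))² = (√(-60))² = (2*I*√15)² = -60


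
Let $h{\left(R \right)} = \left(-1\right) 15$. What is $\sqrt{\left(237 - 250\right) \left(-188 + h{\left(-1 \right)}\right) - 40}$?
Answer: $\sqrt{2599} \approx 50.98$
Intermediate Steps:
$h{\left(R \right)} = -15$
$\sqrt{\left(237 - 250\right) \left(-188 + h{\left(-1 \right)}\right) - 40} = \sqrt{\left(237 - 250\right) \left(-188 - 15\right) - 40} = \sqrt{\left(-13\right) \left(-203\right) - 40} = \sqrt{2639 - 40} = \sqrt{2599}$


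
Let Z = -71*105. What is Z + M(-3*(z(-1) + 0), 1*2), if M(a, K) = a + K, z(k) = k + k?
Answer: -7447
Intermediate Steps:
z(k) = 2*k
M(a, K) = K + a
Z = -7455
Z + M(-3*(z(-1) + 0), 1*2) = -7455 + (1*2 - 3*(2*(-1) + 0)) = -7455 + (2 - 3*(-2 + 0)) = -7455 + (2 - 3*(-2)) = -7455 + (2 + 6) = -7455 + 8 = -7447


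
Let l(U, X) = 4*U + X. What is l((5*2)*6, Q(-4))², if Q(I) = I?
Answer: 55696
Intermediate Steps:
l(U, X) = X + 4*U
l((5*2)*6, Q(-4))² = (-4 + 4*((5*2)*6))² = (-4 + 4*(10*6))² = (-4 + 4*60)² = (-4 + 240)² = 236² = 55696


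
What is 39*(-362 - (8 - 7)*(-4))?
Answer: -13962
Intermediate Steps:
39*(-362 - (8 - 7)*(-4)) = 39*(-362 - (-4)) = 39*(-362 - 1*(-4)) = 39*(-362 + 4) = 39*(-358) = -13962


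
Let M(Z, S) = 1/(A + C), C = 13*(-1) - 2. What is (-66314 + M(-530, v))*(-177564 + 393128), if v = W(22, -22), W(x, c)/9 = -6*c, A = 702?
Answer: -9820603707388/687 ≈ -1.4295e+10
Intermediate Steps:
W(x, c) = -54*c (W(x, c) = 9*(-6*c) = -54*c)
v = 1188 (v = -54*(-22) = 1188)
C = -15 (C = -13 - 2 = -15)
M(Z, S) = 1/687 (M(Z, S) = 1/(702 - 15) = 1/687)
(-66314 + M(-530, v))*(-177564 + 393128) = (-66314 + 1/687)*(-177564 + 393128) = -45557717/687*215564 = -9820603707388/687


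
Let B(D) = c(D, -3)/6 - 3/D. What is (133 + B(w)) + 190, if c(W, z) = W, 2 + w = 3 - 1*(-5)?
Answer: 647/2 ≈ 323.50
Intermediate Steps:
w = 6 (w = -2 + (3 - 1*(-5)) = -2 + (3 + 5) = -2 + 8 = 6)
B(D) = -3/D + D/6 (B(D) = D/6 - 3/D = -3/D + D/6)
(133 + B(w)) + 190 = (133 + (-3/6 + (⅙)*6)) + 190 = (133 + (-3*⅙ + 1)) + 190 = (133 + (-½ + 1)) + 190 = (133 + ½) + 190 = 267/2 + 190 = 647/2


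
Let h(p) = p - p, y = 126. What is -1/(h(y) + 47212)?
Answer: -1/47212 ≈ -2.1181e-5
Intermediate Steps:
h(p) = 0
-1/(h(y) + 47212) = -1/(0 + 47212) = -1/47212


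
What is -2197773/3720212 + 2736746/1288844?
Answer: 1837172191435/1198693228732 ≈ 1.5326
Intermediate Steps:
-2197773/3720212 + 2736746/1288844 = -2197773*1/3720212 + 2736746*(1/1288844) = -2197773/3720212 + 1368373/644422 = 1837172191435/1198693228732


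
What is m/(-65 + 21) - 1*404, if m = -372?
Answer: -4351/11 ≈ -395.55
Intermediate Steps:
m/(-65 + 21) - 1*404 = -372/(-65 + 21) - 1*404 = -372/(-44) - 404 = -372*(-1/44) - 404 = 93/11 - 404 = -4351/11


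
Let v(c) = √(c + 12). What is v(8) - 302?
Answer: -302 + 2*√5 ≈ -297.53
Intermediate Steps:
v(c) = √(12 + c)
v(8) - 302 = √(12 + 8) - 302 = √20 - 302 = 2*√5 - 302 = -302 + 2*√5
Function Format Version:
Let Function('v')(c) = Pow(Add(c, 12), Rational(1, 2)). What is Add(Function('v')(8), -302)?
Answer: Add(-302, Mul(2, Pow(5, Rational(1, 2)))) ≈ -297.53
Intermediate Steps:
Function('v')(c) = Pow(Add(12, c), Rational(1, 2))
Add(Function('v')(8), -302) = Add(Pow(Add(12, 8), Rational(1, 2)), -302) = Add(Pow(20, Rational(1, 2)), -302) = Add(Mul(2, Pow(5, Rational(1, 2))), -302) = Add(-302, Mul(2, Pow(5, Rational(1, 2))))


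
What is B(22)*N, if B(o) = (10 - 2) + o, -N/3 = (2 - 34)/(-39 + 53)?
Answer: 1440/7 ≈ 205.71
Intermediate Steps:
N = 48/7 (N = -3*(2 - 34)/(-39 + 53) = -(-96)/14 = -3*(-16/7) = 48/7 ≈ 6.8571)
B(o) = 8 + o
B(22)*N = (8 + 22)*(48/7) = 30*(48/7) = 1440/7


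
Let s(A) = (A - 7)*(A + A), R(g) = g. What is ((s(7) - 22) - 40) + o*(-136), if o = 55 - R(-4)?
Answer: -8086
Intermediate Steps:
s(A) = 2*A*(-7 + A) (s(A) = (-7 + A)*(2*A) = 2*A*(-7 + A))
o = 59 (o = 55 - 1*(-4) = 55 + 4 = 59)
((s(7) - 22) - 40) + o*(-136) = ((2*7*(-7 + 7) - 22) - 40) + 59*(-136) = ((2*7*0 - 22) - 40) - 8024 = ((0 - 22) - 40) - 8024 = (-22 - 40) - 8024 = -62 - 8024 = -8086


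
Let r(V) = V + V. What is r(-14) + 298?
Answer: 270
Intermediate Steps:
r(V) = 2*V
r(-14) + 298 = 2*(-14) + 298 = -28 + 298 = 270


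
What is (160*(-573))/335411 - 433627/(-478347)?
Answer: 101588412737/160442845617 ≈ 0.63317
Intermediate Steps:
(160*(-573))/335411 - 433627/(-478347) = -91680*1/335411 - 433627*(-1/478347) = -91680/335411 + 433627/478347 = 101588412737/160442845617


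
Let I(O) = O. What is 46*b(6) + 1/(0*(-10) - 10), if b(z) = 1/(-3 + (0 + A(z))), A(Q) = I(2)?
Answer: -461/10 ≈ -46.100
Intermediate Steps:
A(Q) = 2
b(z) = -1 (b(z) = 1/(-3 + (0 + 2)) = 1/(-3 + 2) = 1/(-1) = -1)
46*b(6) + 1/(0*(-10) - 10) = 46*(-1) + 1/(0*(-10) - 10) = -46 + 1/(0 - 10) = -46 + 1/(-10) = -46 - ⅒ = -461/10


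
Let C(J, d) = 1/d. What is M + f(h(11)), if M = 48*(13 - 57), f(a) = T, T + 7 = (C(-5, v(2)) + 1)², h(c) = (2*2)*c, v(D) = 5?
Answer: -52939/25 ≈ -2117.6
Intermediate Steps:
h(c) = 4*c
T = -139/25 (T = -7 + (1/5 + 1)² = -7 + (⅕ + 1)² = -7 + (6/5)² = -7 + 36/25 = -139/25 ≈ -5.5600)
f(a) = -139/25
M = -2112 (M = 48*(-44) = -2112)
M + f(h(11)) = -2112 - 139/25 = -52939/25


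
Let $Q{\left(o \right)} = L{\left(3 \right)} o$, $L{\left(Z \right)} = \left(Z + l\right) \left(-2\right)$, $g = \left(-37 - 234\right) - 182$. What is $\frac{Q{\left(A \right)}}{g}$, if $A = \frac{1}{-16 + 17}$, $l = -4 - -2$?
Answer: $\frac{2}{453} \approx 0.004415$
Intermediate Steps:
$l = -2$ ($l = -4 + 2 = -2$)
$A = 1$ ($A = 1^{-1} = 1$)
$g = -453$ ($g = -271 - 182 = -453$)
$L{\left(Z \right)} = 4 - 2 Z$ ($L{\left(Z \right)} = \left(Z - 2\right) \left(-2\right) = \left(-2 + Z\right) \left(-2\right) = 4 - 2 Z$)
$Q{\left(o \right)} = - 2 o$ ($Q{\left(o \right)} = \left(4 - 6\right) o = - 2 o$)
$\frac{Q{\left(A \right)}}{g} = \frac{\left(-2\right) 1}{-453} = \left(-2\right) \left(- \frac{1}{453}\right) = \frac{2}{453}$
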